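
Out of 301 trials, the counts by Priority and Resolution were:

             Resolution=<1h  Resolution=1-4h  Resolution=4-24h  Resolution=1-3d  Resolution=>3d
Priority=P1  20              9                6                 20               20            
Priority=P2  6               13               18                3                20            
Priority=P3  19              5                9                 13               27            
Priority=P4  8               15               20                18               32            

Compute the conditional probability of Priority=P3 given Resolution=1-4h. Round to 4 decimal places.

0.1190

Total with Resolution=1-4h: 9 + 13 + 5 + 15 = 42.
P(Priority=P3 | Resolution=1-4h) = 5/42 = 0.1190.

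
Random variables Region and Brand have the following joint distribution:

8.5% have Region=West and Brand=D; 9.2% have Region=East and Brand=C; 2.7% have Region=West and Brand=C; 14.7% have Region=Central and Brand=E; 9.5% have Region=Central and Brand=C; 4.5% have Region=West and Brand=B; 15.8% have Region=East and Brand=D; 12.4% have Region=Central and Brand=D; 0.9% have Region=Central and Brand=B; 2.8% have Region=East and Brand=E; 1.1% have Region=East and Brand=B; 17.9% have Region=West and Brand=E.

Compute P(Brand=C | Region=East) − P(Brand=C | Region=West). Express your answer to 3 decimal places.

P(Region=East) = 0.011 + 0.092 + 0.158 + 0.028 = 0.289; P(Brand=C | Region=East) = 0.092/0.289 = 0.3183.
P(Region=West) = 0.045 + 0.027 + 0.085 + 0.179 = 0.336; P(Brand=C | Region=West) = 0.027/0.336 = 0.0804.
Difference = 0.238.

0.238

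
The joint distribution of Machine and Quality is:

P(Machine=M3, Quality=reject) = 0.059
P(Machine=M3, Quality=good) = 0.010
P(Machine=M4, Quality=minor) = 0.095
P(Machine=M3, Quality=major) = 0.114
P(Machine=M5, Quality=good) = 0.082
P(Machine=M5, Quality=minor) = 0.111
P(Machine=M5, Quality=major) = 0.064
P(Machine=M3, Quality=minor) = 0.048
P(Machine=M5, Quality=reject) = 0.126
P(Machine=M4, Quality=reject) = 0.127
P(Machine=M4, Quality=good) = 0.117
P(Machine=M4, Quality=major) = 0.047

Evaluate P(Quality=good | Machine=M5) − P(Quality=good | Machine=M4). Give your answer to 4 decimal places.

-0.0890

P(Machine=M5) = 0.082 + 0.111 + 0.064 + 0.126 = 0.383; P(Quality=good | Machine=M5) = 0.082/0.383 = 0.21410.
P(Machine=M4) = 0.117 + 0.095 + 0.047 + 0.127 = 0.386; P(Quality=good | Machine=M4) = 0.117/0.386 = 0.30311.
Difference = -0.0890.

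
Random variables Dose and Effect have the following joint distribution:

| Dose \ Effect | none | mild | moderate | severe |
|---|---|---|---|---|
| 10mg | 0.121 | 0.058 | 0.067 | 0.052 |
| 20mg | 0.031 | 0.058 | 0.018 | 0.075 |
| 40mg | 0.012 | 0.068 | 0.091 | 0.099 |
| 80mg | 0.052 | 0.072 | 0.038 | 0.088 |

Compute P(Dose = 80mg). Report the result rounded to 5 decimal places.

0.25000

P(Dose=80mg) = 0.052 + 0.072 + 0.038 + 0.088 = 0.250.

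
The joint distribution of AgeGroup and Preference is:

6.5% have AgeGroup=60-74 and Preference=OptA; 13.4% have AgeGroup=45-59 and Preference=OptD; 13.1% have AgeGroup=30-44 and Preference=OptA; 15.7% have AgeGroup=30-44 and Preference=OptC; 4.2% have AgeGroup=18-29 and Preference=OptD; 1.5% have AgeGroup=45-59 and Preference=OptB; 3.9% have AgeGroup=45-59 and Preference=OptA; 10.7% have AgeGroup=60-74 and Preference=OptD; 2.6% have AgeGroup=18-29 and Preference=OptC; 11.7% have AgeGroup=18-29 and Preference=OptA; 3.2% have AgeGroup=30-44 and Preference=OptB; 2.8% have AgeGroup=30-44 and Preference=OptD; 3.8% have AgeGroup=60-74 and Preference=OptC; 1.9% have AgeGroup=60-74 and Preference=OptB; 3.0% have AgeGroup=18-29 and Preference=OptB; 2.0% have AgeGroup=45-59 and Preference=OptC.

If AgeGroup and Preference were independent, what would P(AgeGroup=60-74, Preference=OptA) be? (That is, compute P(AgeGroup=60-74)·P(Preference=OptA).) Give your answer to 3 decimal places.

0.081

P(AgeGroup=60-74) = 0.065 + 0.019 + 0.038 + 0.107 = 0.229.
P(Preference=OptA) = 0.117 + 0.131 + 0.039 + 0.065 = 0.352.
Product: 0.229 × 0.352 = 0.081.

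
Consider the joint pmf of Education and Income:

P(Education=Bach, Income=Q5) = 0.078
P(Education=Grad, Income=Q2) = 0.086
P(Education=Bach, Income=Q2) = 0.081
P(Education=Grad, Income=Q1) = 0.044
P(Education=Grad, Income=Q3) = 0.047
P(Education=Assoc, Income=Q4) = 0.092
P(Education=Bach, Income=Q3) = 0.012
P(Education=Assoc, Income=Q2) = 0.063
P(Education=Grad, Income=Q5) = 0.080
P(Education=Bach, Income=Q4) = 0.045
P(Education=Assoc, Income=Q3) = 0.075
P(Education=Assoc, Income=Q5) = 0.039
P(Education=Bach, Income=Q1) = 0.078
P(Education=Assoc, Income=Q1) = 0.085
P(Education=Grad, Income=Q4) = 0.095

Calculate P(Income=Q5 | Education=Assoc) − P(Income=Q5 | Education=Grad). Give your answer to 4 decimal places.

-0.1171

P(Education=Assoc) = 0.085 + 0.063 + 0.075 + 0.092 + 0.039 = 0.354; P(Income=Q5 | Education=Assoc) = 0.039/0.354 = 0.11017.
P(Education=Grad) = 0.044 + 0.086 + 0.047 + 0.095 + 0.080 = 0.352; P(Income=Q5 | Education=Grad) = 0.080/0.352 = 0.22727.
Difference = -0.1171.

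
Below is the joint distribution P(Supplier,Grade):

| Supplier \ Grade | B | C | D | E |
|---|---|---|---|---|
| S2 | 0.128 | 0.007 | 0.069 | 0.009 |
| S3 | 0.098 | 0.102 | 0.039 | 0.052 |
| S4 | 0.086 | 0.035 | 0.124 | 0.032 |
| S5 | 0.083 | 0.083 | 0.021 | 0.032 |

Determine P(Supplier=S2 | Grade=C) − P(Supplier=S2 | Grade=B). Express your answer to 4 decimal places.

-0.2932

P(Grade=C) = 0.007 + 0.102 + 0.035 + 0.083 = 0.227; P(Supplier=S2 | Grade=C) = 0.007/0.227 = 0.03084.
P(Grade=B) = 0.128 + 0.098 + 0.086 + 0.083 = 0.395; P(Supplier=S2 | Grade=B) = 0.128/0.395 = 0.32405.
Difference = -0.2932.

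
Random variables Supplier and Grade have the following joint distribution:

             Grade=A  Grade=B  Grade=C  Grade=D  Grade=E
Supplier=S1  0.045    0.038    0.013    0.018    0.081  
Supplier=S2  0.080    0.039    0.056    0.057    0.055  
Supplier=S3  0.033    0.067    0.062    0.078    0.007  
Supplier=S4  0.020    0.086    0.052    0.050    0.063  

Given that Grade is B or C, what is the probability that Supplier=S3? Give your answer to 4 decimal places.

0.3123

P(Grade=B) = 0.038 + 0.039 + 0.067 + 0.086 = 0.230.
P(Grade=C) = 0.013 + 0.056 + 0.062 + 0.052 = 0.183.
P(Grade ∈ {B, C}) = 0.230 + 0.183 = 0.413; P(Supplier=S3, Grade ∈ {B, C}) = 0.067 + 0.062 = 0.129.
P(Supplier=S3 | Grade ∈ {B, C}) = 0.129/0.413 = 0.3123.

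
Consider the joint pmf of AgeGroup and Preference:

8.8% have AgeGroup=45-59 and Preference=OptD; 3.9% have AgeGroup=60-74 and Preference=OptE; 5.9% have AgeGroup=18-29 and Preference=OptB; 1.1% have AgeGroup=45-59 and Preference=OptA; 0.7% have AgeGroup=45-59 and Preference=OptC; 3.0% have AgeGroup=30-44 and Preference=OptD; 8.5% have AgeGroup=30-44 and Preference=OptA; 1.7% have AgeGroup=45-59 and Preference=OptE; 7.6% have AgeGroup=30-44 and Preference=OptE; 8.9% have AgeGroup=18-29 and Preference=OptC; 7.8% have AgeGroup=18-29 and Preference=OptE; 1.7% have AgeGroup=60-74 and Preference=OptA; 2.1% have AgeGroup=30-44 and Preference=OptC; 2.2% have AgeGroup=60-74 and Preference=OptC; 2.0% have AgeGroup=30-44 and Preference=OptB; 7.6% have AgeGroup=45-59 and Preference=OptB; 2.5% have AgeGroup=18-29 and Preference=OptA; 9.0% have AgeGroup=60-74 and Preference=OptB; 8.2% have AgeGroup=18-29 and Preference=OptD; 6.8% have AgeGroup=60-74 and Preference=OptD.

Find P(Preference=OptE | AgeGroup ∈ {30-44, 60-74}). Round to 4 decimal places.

0.2457

P(AgeGroup=30-44) = 0.085 + 0.020 + 0.021 + 0.030 + 0.076 = 0.232.
P(AgeGroup=60-74) = 0.017 + 0.090 + 0.022 + 0.068 + 0.039 = 0.236.
P(AgeGroup ∈ {30-44, 60-74}) = 0.232 + 0.236 = 0.468; P(Preference=OptE, AgeGroup ∈ {30-44, 60-74}) = 0.076 + 0.039 = 0.115.
P(Preference=OptE | AgeGroup ∈ {30-44, 60-74}) = 0.115/0.468 = 0.2457.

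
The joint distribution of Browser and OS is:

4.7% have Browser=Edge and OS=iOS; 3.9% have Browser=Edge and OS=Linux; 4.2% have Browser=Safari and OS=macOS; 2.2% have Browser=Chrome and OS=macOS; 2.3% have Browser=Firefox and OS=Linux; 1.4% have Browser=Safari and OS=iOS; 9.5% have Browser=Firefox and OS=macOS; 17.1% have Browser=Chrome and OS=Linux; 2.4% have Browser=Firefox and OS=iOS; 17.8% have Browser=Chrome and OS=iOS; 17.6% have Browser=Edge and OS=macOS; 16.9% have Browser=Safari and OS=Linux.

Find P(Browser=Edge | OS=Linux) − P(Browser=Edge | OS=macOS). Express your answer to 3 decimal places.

-0.428

P(OS=Linux) = 0.171 + 0.023 + 0.169 + 0.039 = 0.402; P(Browser=Edge | OS=Linux) = 0.039/0.402 = 0.0970.
P(OS=macOS) = 0.022 + 0.095 + 0.042 + 0.176 = 0.335; P(Browser=Edge | OS=macOS) = 0.176/0.335 = 0.5254.
Difference = -0.428.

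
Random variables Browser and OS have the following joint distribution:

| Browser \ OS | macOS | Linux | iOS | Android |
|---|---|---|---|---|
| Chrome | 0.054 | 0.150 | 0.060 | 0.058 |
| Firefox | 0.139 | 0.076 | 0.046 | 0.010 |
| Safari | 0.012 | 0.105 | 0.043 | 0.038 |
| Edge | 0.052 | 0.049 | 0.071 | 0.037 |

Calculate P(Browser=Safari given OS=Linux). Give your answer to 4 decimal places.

P(OS=Linux) = 0.150 + 0.076 + 0.105 + 0.049 = 0.380.
P(Browser=Safari | OS=Linux) = 0.105/0.380 = 0.2763.

0.2763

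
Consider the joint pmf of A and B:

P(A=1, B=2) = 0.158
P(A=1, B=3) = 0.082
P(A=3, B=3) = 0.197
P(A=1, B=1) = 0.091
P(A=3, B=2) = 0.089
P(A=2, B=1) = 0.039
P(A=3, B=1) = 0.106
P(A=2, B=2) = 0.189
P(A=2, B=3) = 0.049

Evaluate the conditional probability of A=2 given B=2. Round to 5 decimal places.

P(B=2) = 0.158 + 0.189 + 0.089 = 0.436.
P(A=2 | B=2) = 0.189/0.436 = 0.43349.

0.43349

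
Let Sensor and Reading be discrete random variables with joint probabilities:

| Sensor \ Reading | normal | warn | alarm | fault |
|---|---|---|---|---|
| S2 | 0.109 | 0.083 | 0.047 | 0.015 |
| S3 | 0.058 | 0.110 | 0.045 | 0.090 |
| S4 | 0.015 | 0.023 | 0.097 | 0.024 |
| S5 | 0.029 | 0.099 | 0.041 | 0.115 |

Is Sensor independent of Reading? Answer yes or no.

no

P(Sensor=S4) = 0.159 and P(Reading=alarm) = 0.230, so their product is 0.03657, but P(Sensor=S4, Reading=alarm) = 0.097. Since these differ, Sensor and Reading are not independent.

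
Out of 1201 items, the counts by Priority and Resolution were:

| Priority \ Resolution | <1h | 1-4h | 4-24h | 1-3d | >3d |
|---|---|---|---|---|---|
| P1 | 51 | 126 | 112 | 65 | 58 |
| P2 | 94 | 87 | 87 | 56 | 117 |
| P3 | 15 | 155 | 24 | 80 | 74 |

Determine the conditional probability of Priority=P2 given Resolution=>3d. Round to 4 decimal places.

0.4699

Total with Resolution=>3d: 58 + 117 + 74 = 249.
P(Priority=P2 | Resolution=>3d) = 117/249 = 0.4699.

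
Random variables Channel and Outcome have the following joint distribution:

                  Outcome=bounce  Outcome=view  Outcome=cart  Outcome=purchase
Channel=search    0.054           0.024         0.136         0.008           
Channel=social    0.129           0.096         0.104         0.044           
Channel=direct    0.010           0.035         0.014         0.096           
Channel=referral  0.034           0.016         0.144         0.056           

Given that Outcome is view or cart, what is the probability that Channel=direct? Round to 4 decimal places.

P(Outcome=view) = 0.024 + 0.096 + 0.035 + 0.016 = 0.171.
P(Outcome=cart) = 0.136 + 0.104 + 0.014 + 0.144 = 0.398.
P(Outcome ∈ {view, cart}) = 0.171 + 0.398 = 0.569; P(Channel=direct, Outcome ∈ {view, cart}) = 0.035 + 0.014 = 0.049.
P(Channel=direct | Outcome ∈ {view, cart}) = 0.049/0.569 = 0.0861.

0.0861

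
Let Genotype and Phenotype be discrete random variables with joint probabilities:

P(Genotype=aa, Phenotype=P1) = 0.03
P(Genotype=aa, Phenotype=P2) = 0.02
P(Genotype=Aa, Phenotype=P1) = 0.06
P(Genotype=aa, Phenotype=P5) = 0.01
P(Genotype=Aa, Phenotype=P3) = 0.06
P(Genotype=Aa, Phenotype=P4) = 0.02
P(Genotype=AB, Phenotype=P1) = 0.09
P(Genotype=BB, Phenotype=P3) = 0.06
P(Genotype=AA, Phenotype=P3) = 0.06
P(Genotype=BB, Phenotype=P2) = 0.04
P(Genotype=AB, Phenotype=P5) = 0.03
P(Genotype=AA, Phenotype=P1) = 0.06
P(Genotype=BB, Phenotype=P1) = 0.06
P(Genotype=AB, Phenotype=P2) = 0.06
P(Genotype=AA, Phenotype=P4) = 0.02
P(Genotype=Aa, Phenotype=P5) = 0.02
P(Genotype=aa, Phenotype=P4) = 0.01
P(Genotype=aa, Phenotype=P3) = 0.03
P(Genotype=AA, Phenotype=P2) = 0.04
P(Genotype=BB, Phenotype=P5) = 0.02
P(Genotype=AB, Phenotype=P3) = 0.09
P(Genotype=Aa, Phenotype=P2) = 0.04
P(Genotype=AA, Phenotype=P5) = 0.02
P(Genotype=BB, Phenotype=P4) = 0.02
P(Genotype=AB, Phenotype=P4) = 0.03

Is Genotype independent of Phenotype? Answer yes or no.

yes

Every cell satisfies P(Genotype,Phenotype) = P(Genotype)·P(Phenotype). For instance P(Genotype=BB) = 0.20, P(Phenotype=P2) = 0.20, and 0.20×0.20 = 0.04 matches the joint entry. So Genotype and Phenotype are independent.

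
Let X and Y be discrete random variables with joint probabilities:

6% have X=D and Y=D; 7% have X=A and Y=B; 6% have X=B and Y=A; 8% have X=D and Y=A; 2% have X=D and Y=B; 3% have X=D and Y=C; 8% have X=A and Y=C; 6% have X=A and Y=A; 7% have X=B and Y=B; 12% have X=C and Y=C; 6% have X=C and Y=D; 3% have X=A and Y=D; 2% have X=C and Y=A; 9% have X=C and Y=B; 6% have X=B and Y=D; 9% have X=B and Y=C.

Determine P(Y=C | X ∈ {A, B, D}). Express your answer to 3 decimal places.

P(X=A) = 0.06 + 0.07 + 0.08 + 0.03 = 0.24.
P(X=B) = 0.06 + 0.07 + 0.09 + 0.06 = 0.28.
P(X=D) = 0.08 + 0.02 + 0.03 + 0.06 = 0.19.
P(X ∈ {A, B, D}) = 0.24 + 0.28 + 0.19 = 0.71; P(Y=C, X ∈ {A, B, D}) = 0.08 + 0.09 + 0.03 = 0.20.
P(Y=C | X ∈ {A, B, D}) = 0.20/0.71 = 0.282.

0.282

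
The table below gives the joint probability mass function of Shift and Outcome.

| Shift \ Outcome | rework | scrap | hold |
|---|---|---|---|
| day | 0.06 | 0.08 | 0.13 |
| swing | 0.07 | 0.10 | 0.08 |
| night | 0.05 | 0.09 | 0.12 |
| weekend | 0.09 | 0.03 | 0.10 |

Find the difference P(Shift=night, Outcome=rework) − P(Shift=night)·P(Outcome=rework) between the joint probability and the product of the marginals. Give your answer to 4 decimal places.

-0.0202

P(Shift=night) = 0.05 + 0.09 + 0.12 = 0.26.
P(Outcome=rework) = 0.06 + 0.07 + 0.05 + 0.09 = 0.27.
P(Shift=night, Outcome=rework) − P(Shift=night)P(Outcome=rework) = 0.05 − 0.26×0.27 = -0.0202.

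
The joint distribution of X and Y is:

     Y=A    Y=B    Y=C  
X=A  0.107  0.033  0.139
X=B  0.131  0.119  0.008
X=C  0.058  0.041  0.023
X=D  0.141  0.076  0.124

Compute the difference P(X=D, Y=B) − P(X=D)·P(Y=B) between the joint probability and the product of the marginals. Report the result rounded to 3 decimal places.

-0.016

P(X=D) = 0.141 + 0.076 + 0.124 = 0.341.
P(Y=B) = 0.033 + 0.119 + 0.041 + 0.076 = 0.269.
P(X=D, Y=B) − P(X=D)P(Y=B) = 0.076 − 0.341×0.269 = -0.016.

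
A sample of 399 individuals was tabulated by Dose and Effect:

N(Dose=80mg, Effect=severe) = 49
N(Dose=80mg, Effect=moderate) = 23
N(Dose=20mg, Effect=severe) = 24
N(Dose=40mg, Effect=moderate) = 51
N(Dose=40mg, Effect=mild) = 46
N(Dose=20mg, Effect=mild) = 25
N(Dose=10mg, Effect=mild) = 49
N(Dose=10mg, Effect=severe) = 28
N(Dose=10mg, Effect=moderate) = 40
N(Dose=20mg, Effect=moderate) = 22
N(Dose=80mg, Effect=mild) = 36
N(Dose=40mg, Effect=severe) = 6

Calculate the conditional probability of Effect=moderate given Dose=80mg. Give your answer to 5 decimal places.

Total with Dose=80mg: 36 + 23 + 49 = 108.
P(Effect=moderate | Dose=80mg) = 23/108 = 0.21296.

0.21296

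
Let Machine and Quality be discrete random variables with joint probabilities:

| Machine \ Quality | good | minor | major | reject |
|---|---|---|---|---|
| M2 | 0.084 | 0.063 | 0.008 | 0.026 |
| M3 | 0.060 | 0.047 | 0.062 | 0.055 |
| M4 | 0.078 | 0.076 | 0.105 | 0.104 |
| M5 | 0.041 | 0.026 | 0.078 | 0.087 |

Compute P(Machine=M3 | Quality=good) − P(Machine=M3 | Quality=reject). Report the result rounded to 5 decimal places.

P(Quality=good) = 0.084 + 0.060 + 0.078 + 0.041 = 0.263; P(Machine=M3 | Quality=good) = 0.060/0.263 = 0.228137.
P(Quality=reject) = 0.026 + 0.055 + 0.104 + 0.087 = 0.272; P(Machine=M3 | Quality=reject) = 0.055/0.272 = 0.202206.
Difference = 0.02593.

0.02593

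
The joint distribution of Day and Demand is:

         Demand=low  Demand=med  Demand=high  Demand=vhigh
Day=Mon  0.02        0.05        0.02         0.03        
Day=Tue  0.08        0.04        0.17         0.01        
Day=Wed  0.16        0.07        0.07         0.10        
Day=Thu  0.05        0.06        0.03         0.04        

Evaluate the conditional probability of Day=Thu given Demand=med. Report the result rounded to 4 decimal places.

0.2727

P(Demand=med) = 0.05 + 0.04 + 0.07 + 0.06 = 0.22.
P(Day=Thu | Demand=med) = 0.06/0.22 = 0.2727.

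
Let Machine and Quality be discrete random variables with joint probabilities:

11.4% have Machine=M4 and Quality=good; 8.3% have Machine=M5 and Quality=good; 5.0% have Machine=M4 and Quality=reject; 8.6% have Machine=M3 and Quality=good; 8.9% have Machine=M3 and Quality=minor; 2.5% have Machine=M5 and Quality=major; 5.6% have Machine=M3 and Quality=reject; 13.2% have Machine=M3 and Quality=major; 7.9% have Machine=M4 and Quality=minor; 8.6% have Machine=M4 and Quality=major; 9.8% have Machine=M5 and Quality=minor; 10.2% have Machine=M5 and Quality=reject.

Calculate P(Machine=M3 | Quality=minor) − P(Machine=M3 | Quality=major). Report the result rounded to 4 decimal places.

P(Quality=minor) = 0.089 + 0.079 + 0.098 = 0.266; P(Machine=M3 | Quality=minor) = 0.089/0.266 = 0.33459.
P(Quality=major) = 0.132 + 0.086 + 0.025 = 0.243; P(Machine=M3 | Quality=major) = 0.132/0.243 = 0.54321.
Difference = -0.2086.

-0.2086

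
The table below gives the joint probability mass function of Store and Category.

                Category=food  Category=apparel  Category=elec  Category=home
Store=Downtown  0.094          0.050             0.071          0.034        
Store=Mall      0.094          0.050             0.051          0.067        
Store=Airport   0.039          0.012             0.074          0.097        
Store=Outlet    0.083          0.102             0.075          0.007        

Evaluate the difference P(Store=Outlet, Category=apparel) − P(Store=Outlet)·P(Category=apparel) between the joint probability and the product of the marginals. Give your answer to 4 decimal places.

0.0449

P(Store=Outlet) = 0.083 + 0.102 + 0.075 + 0.007 = 0.267.
P(Category=apparel) = 0.050 + 0.050 + 0.012 + 0.102 = 0.214.
P(Store=Outlet, Category=apparel) − P(Store=Outlet)P(Category=apparel) = 0.102 − 0.267×0.214 = 0.0449.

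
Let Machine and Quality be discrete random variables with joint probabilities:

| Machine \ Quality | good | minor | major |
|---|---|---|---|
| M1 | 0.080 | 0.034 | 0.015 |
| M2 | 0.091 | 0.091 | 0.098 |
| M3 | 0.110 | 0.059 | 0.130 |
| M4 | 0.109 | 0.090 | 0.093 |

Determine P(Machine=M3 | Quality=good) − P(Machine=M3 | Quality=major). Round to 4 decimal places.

P(Quality=good) = 0.080 + 0.091 + 0.110 + 0.109 = 0.390; P(Machine=M3 | Quality=good) = 0.110/0.390 = 0.28205.
P(Quality=major) = 0.015 + 0.098 + 0.130 + 0.093 = 0.336; P(Machine=M3 | Quality=major) = 0.130/0.336 = 0.38690.
Difference = -0.1049.

-0.1049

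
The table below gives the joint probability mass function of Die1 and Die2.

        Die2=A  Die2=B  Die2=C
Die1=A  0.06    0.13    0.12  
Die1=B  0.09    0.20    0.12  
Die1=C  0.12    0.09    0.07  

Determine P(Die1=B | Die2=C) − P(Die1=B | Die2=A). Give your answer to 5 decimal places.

P(Die2=C) = 0.12 + 0.12 + 0.07 = 0.31; P(Die1=B | Die2=C) = 0.12/0.31 = 0.387097.
P(Die2=A) = 0.06 + 0.09 + 0.12 = 0.27; P(Die1=B | Die2=A) = 0.09/0.27 = 0.333333.
Difference = 0.05376.

0.05376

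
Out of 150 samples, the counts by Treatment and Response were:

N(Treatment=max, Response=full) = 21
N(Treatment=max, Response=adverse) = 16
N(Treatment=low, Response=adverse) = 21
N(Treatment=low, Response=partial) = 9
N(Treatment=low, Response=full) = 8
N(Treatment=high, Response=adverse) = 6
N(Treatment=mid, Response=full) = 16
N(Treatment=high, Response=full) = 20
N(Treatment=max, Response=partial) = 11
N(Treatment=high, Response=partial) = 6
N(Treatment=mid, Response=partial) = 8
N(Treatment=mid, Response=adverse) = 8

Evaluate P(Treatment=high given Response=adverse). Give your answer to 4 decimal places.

Total with Response=adverse: 21 + 8 + 6 + 16 = 51.
P(Treatment=high | Response=adverse) = 6/51 = 0.1176.

0.1176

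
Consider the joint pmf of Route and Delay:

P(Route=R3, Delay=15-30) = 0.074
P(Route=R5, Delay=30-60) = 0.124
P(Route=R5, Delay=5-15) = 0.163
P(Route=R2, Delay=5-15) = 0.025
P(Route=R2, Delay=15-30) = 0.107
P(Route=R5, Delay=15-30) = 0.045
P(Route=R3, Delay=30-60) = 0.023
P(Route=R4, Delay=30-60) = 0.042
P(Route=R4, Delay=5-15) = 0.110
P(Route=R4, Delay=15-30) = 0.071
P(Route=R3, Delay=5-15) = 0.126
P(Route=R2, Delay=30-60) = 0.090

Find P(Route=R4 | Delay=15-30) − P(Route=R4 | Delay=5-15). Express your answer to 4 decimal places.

P(Delay=15-30) = 0.107 + 0.074 + 0.071 + 0.045 = 0.297; P(Route=R4 | Delay=15-30) = 0.071/0.297 = 0.23906.
P(Delay=5-15) = 0.025 + 0.126 + 0.110 + 0.163 = 0.424; P(Route=R4 | Delay=5-15) = 0.110/0.424 = 0.25943.
Difference = -0.0204.

-0.0204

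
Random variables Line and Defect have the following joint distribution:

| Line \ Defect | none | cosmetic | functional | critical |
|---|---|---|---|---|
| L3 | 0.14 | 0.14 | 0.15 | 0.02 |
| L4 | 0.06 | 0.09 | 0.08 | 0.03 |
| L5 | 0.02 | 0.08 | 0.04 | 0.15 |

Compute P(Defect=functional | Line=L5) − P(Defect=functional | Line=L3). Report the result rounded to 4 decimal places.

-0.1954

P(Line=L5) = 0.02 + 0.08 + 0.04 + 0.15 = 0.29; P(Defect=functional | Line=L5) = 0.04/0.29 = 0.13793.
P(Line=L3) = 0.14 + 0.14 + 0.15 + 0.02 = 0.45; P(Defect=functional | Line=L3) = 0.15/0.45 = 0.33333.
Difference = -0.1954.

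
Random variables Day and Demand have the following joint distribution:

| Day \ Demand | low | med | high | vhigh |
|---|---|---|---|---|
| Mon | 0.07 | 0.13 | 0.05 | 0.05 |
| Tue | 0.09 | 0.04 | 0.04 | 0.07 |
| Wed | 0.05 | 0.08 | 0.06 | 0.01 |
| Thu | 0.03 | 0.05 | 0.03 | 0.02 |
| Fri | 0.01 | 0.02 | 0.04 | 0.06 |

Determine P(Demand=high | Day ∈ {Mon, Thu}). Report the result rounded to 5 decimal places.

P(Day=Mon) = 0.07 + 0.13 + 0.05 + 0.05 = 0.30.
P(Day=Thu) = 0.03 + 0.05 + 0.03 + 0.02 = 0.13.
P(Day ∈ {Mon, Thu}) = 0.30 + 0.13 = 0.43; P(Demand=high, Day ∈ {Mon, Thu}) = 0.05 + 0.03 = 0.08.
P(Demand=high | Day ∈ {Mon, Thu}) = 0.08/0.43 = 0.18605.

0.18605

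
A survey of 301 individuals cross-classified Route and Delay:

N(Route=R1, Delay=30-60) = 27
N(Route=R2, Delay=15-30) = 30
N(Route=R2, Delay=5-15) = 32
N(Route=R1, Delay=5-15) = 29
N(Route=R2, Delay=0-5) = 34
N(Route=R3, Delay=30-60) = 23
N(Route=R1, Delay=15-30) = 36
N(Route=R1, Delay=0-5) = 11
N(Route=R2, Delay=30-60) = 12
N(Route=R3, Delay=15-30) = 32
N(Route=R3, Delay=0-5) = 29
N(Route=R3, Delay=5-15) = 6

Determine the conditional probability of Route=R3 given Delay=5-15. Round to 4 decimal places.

Total with Delay=5-15: 29 + 32 + 6 = 67.
P(Route=R3 | Delay=5-15) = 6/67 = 0.0896.

0.0896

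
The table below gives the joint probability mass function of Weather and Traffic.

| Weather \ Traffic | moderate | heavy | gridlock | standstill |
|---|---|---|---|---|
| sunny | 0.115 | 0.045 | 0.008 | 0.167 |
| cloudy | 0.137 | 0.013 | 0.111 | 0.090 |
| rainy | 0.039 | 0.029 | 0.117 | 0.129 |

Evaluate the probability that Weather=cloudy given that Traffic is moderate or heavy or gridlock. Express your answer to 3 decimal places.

P(Traffic=moderate) = 0.115 + 0.137 + 0.039 = 0.291.
P(Traffic=heavy) = 0.045 + 0.013 + 0.029 = 0.087.
P(Traffic=gridlock) = 0.008 + 0.111 + 0.117 = 0.236.
P(Traffic ∈ {moderate, heavy, gridlock}) = 0.291 + 0.087 + 0.236 = 0.614; P(Weather=cloudy, Traffic ∈ {moderate, heavy, gridlock}) = 0.137 + 0.013 + 0.111 = 0.261.
P(Weather=cloudy | Traffic ∈ {moderate, heavy, gridlock}) = 0.261/0.614 = 0.425.

0.425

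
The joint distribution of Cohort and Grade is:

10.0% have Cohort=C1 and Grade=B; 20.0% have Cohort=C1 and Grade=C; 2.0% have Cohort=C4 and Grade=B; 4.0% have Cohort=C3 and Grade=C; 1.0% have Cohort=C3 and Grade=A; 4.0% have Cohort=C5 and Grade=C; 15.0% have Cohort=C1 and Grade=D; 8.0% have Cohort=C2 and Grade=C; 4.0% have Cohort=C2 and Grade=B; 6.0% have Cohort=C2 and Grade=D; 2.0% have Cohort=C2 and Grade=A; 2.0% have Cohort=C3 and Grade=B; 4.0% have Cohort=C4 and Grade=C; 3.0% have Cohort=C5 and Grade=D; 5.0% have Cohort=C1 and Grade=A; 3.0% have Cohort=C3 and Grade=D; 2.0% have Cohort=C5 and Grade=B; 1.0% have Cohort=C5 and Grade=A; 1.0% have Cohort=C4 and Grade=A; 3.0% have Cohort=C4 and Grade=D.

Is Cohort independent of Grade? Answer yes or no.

Every cell satisfies P(Cohort,Grade) = P(Cohort)·P(Grade). For instance P(Cohort=C2) = 0.200, P(Grade=D) = 0.300, and 0.200×0.300 = 0.060 matches the joint entry. So Cohort and Grade are independent.

yes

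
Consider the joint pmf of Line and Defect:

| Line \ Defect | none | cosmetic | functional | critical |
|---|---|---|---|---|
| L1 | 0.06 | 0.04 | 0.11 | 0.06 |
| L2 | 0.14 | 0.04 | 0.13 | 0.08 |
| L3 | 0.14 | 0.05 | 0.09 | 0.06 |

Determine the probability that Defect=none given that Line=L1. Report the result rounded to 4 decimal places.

0.2222

P(Line=L1) = 0.06 + 0.04 + 0.11 + 0.06 = 0.27.
P(Defect=none | Line=L1) = 0.06/0.27 = 0.2222.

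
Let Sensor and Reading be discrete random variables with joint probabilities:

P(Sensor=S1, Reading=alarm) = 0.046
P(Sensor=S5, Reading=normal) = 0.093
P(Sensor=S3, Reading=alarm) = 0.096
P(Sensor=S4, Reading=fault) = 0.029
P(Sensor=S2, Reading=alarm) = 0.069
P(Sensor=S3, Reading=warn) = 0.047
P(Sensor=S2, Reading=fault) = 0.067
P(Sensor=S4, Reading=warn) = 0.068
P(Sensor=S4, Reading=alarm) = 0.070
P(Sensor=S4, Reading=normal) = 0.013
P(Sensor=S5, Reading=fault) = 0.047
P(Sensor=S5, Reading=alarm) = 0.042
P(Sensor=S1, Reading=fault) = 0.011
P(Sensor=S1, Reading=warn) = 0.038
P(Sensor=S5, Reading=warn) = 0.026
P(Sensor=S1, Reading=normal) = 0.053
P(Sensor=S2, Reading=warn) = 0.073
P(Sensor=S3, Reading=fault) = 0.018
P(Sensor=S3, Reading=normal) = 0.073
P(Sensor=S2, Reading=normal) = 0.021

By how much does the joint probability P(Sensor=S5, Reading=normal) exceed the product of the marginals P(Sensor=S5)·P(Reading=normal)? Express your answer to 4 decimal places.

P(Sensor=S5) = 0.093 + 0.026 + 0.042 + 0.047 = 0.208.
P(Reading=normal) = 0.053 + 0.021 + 0.073 + 0.013 + 0.093 = 0.253.
P(Sensor=S5, Reading=normal) − P(Sensor=S5)P(Reading=normal) = 0.093 − 0.208×0.253 = 0.0404.

0.0404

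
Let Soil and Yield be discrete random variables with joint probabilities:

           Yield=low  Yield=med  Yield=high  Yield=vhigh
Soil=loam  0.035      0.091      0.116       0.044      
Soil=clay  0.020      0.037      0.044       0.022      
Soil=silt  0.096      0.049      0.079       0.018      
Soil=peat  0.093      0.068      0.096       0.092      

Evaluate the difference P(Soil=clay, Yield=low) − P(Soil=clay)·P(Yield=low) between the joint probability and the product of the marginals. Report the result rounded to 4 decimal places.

-0.0100

P(Soil=clay) = 0.020 + 0.037 + 0.044 + 0.022 = 0.123.
P(Yield=low) = 0.035 + 0.020 + 0.096 + 0.093 = 0.244.
P(Soil=clay, Yield=low) − P(Soil=clay)P(Yield=low) = 0.020 − 0.123×0.244 = -0.0100.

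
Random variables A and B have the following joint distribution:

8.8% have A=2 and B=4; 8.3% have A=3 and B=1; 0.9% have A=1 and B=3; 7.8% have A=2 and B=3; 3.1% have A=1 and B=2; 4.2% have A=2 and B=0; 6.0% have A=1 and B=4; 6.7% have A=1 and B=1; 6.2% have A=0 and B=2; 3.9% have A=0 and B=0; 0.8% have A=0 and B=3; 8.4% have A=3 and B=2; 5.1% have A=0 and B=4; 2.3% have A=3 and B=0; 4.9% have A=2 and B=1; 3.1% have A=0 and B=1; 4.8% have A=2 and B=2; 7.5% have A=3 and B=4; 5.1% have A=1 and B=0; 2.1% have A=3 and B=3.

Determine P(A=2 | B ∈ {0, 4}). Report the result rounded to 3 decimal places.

P(B=0) = 0.039 + 0.051 + 0.042 + 0.023 = 0.155.
P(B=4) = 0.051 + 0.060 + 0.088 + 0.075 = 0.274.
P(B ∈ {0, 4}) = 0.155 + 0.274 = 0.429; P(A=2, B ∈ {0, 4}) = 0.042 + 0.088 = 0.130.
P(A=2 | B ∈ {0, 4}) = 0.130/0.429 = 0.303.

0.303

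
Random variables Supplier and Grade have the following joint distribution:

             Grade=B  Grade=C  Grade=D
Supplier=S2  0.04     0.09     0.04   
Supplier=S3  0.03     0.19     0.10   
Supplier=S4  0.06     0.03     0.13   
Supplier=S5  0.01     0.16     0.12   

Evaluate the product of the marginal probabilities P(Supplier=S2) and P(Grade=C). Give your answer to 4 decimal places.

0.0799

P(Supplier=S2) = 0.04 + 0.09 + 0.04 = 0.17.
P(Grade=C) = 0.09 + 0.19 + 0.03 + 0.16 = 0.47.
Product: 0.17 × 0.47 = 0.0799.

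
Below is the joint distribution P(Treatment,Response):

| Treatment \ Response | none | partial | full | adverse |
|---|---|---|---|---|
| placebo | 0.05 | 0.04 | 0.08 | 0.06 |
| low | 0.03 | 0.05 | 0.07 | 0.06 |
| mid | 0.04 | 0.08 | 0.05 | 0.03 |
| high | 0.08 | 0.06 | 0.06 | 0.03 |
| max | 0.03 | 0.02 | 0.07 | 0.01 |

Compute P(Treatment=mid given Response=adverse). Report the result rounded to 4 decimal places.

0.1579

P(Response=adverse) = 0.06 + 0.06 + 0.03 + 0.03 + 0.01 = 0.19.
P(Treatment=mid | Response=adverse) = 0.03/0.19 = 0.1579.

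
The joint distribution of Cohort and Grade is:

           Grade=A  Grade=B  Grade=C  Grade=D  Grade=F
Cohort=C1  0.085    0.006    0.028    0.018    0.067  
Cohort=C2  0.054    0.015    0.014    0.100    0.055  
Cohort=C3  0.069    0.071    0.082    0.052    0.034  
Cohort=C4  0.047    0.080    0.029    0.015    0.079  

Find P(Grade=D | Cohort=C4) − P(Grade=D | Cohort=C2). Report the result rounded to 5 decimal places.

P(Cohort=C4) = 0.047 + 0.080 + 0.029 + 0.015 + 0.079 = 0.250; P(Grade=D | Cohort=C4) = 0.015/0.250 = 0.060000.
P(Cohort=C2) = 0.054 + 0.015 + 0.014 + 0.100 + 0.055 = 0.238; P(Grade=D | Cohort=C2) = 0.100/0.238 = 0.420168.
Difference = -0.36017.

-0.36017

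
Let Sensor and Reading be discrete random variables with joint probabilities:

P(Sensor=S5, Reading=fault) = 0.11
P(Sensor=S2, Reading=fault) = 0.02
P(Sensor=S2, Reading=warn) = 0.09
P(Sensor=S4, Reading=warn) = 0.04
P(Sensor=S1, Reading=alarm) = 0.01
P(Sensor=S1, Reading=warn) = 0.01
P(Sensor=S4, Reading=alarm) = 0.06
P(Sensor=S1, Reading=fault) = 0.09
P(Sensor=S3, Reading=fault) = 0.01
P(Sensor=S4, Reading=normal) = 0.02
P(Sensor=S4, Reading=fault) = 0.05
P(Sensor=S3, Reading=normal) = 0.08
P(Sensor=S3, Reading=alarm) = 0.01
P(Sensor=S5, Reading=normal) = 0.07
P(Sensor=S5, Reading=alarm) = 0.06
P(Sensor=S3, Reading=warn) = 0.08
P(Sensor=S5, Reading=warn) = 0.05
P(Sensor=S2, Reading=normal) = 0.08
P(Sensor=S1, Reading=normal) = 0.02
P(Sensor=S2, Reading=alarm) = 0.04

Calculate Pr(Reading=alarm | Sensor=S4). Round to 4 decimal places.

0.3529

P(Sensor=S4) = 0.02 + 0.04 + 0.06 + 0.05 = 0.17.
P(Reading=alarm | Sensor=S4) = 0.06/0.17 = 0.3529.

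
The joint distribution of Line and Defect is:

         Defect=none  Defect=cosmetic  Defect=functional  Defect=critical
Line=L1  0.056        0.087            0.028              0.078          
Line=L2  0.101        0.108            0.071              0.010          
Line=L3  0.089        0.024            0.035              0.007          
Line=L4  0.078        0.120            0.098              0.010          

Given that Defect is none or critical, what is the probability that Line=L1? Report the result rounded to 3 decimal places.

0.312

P(Defect=none) = 0.056 + 0.101 + 0.089 + 0.078 = 0.324.
P(Defect=critical) = 0.078 + 0.010 + 0.007 + 0.010 = 0.105.
P(Defect ∈ {none, critical}) = 0.324 + 0.105 = 0.429; P(Line=L1, Defect ∈ {none, critical}) = 0.056 + 0.078 = 0.134.
P(Line=L1 | Defect ∈ {none, critical}) = 0.134/0.429 = 0.312.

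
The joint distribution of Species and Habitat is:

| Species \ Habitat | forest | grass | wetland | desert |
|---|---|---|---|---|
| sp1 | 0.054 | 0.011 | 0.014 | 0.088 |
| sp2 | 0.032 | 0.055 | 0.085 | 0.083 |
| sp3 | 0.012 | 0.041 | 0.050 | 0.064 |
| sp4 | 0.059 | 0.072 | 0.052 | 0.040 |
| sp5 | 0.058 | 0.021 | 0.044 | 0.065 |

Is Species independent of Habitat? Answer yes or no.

P(Species=sp4) = 0.223 and P(Habitat=desert) = 0.340, so their product is 0.07582, but P(Species=sp4, Habitat=desert) = 0.040. Since these differ, Species and Habitat are not independent.

no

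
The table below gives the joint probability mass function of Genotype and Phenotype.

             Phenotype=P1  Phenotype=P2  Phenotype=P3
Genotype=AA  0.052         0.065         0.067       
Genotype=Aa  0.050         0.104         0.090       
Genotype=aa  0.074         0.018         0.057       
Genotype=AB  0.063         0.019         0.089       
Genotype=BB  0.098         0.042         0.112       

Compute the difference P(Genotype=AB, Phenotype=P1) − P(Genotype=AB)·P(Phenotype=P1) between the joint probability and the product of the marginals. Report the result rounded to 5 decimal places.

0.00537

P(Genotype=AB) = 0.063 + 0.019 + 0.089 = 0.171.
P(Phenotype=P1) = 0.052 + 0.050 + 0.074 + 0.063 + 0.098 = 0.337.
P(Genotype=AB, Phenotype=P1) − P(Genotype=AB)P(Phenotype=P1) = 0.063 − 0.171×0.337 = 0.00537.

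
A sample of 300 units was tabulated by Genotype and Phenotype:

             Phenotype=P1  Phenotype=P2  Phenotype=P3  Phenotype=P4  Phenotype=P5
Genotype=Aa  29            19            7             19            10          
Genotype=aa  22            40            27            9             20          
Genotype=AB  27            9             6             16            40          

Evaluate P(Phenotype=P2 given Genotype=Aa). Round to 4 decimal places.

0.2262

Total with Genotype=Aa: 29 + 19 + 7 + 19 + 10 = 84.
P(Phenotype=P2 | Genotype=Aa) = 19/84 = 0.2262.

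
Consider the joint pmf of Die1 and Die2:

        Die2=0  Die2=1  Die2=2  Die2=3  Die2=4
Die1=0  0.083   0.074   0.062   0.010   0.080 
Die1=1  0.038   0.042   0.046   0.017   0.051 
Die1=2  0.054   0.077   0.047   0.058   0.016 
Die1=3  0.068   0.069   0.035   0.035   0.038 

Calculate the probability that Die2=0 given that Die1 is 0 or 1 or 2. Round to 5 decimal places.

0.23179

P(Die1=0) = 0.083 + 0.074 + 0.062 + 0.010 + 0.080 = 0.309.
P(Die1=1) = 0.038 + 0.042 + 0.046 + 0.017 + 0.051 = 0.194.
P(Die1=2) = 0.054 + 0.077 + 0.047 + 0.058 + 0.016 = 0.252.
P(Die1 ∈ {0, 1, 2}) = 0.309 + 0.194 + 0.252 = 0.755; P(Die2=0, Die1 ∈ {0, 1, 2}) = 0.083 + 0.038 + 0.054 = 0.175.
P(Die2=0 | Die1 ∈ {0, 1, 2}) = 0.175/0.755 = 0.23179.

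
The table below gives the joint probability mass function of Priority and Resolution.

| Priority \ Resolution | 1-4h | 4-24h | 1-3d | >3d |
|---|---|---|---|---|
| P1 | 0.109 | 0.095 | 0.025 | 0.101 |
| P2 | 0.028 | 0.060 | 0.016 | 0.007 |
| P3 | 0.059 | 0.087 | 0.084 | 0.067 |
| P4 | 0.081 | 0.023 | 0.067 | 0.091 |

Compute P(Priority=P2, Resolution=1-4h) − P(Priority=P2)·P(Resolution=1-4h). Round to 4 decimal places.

-0.0027

P(Priority=P2) = 0.028 + 0.060 + 0.016 + 0.007 = 0.111.
P(Resolution=1-4h) = 0.109 + 0.028 + 0.059 + 0.081 = 0.277.
P(Priority=P2, Resolution=1-4h) − P(Priority=P2)P(Resolution=1-4h) = 0.028 − 0.111×0.277 = -0.0027.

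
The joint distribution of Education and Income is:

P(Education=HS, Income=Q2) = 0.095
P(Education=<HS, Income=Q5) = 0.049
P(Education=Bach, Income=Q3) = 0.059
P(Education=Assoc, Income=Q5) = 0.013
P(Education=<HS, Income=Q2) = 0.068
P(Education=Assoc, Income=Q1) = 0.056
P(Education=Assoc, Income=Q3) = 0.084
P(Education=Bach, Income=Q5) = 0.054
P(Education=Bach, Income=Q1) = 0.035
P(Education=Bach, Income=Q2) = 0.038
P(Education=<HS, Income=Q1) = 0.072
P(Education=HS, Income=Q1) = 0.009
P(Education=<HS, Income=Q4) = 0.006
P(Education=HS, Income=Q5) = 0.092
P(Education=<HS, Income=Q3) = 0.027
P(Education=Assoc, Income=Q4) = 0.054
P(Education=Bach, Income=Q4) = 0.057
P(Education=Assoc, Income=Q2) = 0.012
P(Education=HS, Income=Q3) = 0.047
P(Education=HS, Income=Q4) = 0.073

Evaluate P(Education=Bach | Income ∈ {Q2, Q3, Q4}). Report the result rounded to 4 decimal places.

P(Income=Q2) = 0.068 + 0.095 + 0.012 + 0.038 = 0.213.
P(Income=Q3) = 0.027 + 0.047 + 0.084 + 0.059 = 0.217.
P(Income=Q4) = 0.006 + 0.073 + 0.054 + 0.057 = 0.190.
P(Income ∈ {Q2, Q3, Q4}) = 0.213 + 0.217 + 0.190 = 0.620; P(Education=Bach, Income ∈ {Q2, Q3, Q4}) = 0.038 + 0.059 + 0.057 = 0.154.
P(Education=Bach | Income ∈ {Q2, Q3, Q4}) = 0.154/0.620 = 0.2484.

0.2484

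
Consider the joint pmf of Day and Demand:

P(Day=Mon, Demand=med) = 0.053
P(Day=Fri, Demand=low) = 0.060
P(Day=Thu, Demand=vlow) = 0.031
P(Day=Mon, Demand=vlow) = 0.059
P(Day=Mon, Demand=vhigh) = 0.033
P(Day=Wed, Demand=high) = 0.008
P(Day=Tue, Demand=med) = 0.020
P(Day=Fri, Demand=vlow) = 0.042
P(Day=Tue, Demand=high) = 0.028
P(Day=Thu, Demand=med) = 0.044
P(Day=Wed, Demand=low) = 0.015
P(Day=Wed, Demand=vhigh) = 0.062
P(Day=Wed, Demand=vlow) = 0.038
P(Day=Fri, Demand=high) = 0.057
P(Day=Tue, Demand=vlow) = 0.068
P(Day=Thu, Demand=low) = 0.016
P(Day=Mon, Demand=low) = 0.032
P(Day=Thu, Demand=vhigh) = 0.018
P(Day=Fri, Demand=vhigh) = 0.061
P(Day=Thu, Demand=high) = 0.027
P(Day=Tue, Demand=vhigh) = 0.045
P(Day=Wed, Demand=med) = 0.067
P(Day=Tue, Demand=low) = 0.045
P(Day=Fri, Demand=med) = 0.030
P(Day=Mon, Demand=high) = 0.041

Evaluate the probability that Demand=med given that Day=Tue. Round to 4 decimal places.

0.0971

P(Day=Tue) = 0.068 + 0.045 + 0.020 + 0.028 + 0.045 = 0.206.
P(Demand=med | Day=Tue) = 0.020/0.206 = 0.0971.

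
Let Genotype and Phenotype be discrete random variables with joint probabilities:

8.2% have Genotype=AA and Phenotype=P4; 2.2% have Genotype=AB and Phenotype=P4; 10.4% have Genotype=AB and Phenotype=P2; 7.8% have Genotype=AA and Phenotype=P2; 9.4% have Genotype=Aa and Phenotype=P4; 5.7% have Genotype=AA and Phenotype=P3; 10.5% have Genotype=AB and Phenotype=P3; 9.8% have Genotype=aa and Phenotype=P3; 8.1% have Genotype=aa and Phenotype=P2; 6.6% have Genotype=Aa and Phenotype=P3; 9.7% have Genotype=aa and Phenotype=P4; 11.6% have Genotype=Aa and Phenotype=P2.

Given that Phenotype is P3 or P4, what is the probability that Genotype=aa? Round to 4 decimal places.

P(Phenotype=P3) = 0.057 + 0.066 + 0.098 + 0.105 = 0.326.
P(Phenotype=P4) = 0.082 + 0.094 + 0.097 + 0.022 = 0.295.
P(Phenotype ∈ {P3, P4}) = 0.326 + 0.295 = 0.621; P(Genotype=aa, Phenotype ∈ {P3, P4}) = 0.098 + 0.097 = 0.195.
P(Genotype=aa | Phenotype ∈ {P3, P4}) = 0.195/0.621 = 0.3140.

0.3140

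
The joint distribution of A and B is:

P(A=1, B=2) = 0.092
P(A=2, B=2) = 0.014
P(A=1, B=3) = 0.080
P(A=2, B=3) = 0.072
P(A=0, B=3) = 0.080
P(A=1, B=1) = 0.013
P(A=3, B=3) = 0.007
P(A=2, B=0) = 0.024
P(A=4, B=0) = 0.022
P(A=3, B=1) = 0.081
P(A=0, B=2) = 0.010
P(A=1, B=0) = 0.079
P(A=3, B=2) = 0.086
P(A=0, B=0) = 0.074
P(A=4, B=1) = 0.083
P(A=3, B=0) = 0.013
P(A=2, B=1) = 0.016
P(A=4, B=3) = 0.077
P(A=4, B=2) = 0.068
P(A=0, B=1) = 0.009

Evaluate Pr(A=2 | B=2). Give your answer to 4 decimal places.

P(B=2) = 0.010 + 0.092 + 0.014 + 0.086 + 0.068 = 0.270.
P(A=2 | B=2) = 0.014/0.270 = 0.0519.

0.0519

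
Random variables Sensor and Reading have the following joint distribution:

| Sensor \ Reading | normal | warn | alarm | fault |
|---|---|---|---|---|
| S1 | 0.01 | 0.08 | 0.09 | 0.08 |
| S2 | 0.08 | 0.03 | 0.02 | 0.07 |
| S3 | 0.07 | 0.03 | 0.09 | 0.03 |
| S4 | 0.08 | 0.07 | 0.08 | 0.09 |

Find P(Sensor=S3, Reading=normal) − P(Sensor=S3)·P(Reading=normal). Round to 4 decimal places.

0.0172

P(Sensor=S3) = 0.07 + 0.03 + 0.09 + 0.03 = 0.22.
P(Reading=normal) = 0.01 + 0.08 + 0.07 + 0.08 = 0.24.
P(Sensor=S3, Reading=normal) − P(Sensor=S3)P(Reading=normal) = 0.07 − 0.22×0.24 = 0.0172.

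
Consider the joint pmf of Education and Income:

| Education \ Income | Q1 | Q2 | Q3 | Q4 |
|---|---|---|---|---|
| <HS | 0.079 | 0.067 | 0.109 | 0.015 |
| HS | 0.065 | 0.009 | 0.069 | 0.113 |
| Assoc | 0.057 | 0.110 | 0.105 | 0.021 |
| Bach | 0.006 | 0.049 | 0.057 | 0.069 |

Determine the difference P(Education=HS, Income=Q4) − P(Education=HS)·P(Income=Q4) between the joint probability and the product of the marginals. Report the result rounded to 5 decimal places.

P(Education=HS) = 0.065 + 0.009 + 0.069 + 0.113 = 0.256.
P(Income=Q4) = 0.015 + 0.113 + 0.021 + 0.069 = 0.218.
P(Education=HS, Income=Q4) − P(Education=HS)P(Income=Q4) = 0.113 − 0.256×0.218 = 0.05719.

0.05719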